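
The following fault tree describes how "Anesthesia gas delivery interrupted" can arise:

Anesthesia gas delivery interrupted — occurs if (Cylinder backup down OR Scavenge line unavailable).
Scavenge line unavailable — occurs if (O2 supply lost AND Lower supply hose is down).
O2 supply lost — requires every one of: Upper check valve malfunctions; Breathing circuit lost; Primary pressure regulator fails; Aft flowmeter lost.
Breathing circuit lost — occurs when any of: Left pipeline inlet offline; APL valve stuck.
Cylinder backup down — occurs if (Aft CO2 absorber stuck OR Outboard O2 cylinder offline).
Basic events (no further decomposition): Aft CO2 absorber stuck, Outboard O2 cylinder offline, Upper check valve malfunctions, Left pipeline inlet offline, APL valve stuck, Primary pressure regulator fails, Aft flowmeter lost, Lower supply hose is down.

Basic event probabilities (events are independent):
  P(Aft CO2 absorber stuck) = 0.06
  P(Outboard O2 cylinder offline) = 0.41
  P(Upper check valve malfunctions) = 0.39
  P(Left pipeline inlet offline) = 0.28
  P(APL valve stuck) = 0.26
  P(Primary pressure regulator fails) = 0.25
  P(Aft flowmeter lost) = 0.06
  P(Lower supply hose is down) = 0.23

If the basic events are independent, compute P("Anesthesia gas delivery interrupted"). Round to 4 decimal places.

0.4457

P(Cylinder backup down) [OR] = 1 − (1−0.06) × (1−0.41) = 0.445400
P(Breathing circuit lost) [OR] = 1 − (1−0.28) × (1−0.26) = 0.467200
P(O2 supply lost) [AND] = 0.39 × 0.467200 × 0.25 × 0.06 = 0.002733
P(Scavenge line unavailable) [AND] = 0.002733 × 0.23 = 0.000629
P(Anesthesia gas delivery interrupted) [OR] = 1 − (1−0.445400) × (1−0.000629) = 0.445749
Rounded to 4 decimal places: P(Anesthesia gas delivery interrupted) ≈ 0.4457.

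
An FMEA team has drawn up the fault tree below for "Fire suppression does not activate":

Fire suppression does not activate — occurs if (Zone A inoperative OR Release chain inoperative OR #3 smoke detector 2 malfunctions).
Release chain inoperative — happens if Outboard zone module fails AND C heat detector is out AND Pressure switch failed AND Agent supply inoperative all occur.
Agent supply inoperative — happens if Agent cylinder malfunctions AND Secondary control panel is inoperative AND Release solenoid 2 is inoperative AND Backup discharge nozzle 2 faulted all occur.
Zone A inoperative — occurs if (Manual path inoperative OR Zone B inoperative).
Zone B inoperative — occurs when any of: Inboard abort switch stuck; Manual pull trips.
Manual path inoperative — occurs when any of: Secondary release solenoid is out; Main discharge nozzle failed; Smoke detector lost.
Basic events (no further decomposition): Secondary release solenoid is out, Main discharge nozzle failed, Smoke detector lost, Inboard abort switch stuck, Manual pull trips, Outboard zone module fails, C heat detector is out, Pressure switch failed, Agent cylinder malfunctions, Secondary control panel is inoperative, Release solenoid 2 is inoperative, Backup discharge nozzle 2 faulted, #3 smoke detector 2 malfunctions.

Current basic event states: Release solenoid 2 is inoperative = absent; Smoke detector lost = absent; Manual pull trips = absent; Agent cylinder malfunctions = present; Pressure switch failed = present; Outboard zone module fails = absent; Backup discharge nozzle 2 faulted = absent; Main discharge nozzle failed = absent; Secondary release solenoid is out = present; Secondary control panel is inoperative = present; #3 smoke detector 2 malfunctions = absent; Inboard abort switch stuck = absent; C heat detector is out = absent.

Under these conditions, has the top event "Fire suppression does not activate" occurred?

Yes

Manual path inoperative [OR]: Secondary release solenoid is out=occurs, Main discharge nozzle failed=not, Smoke detector lost=not → at least one input occurs → occurs.
Zone B inoperative [OR]: Inboard abort switch stuck=not, Manual pull trips=not → no input occurs → does not occur.
Zone A inoperative [OR]: Manual path inoperative=occurs, Zone B inoperative=not → at least one input occurs → occurs.
Agent supply inoperative [AND]: Agent cylinder malfunctions=occurs, Secondary control panel is inoperative=occurs, Release solenoid 2 is inoperative=not, Backup discharge nozzle 2 faulted=not → not all inputs occur → does not occur.
Release chain inoperative [AND]: Outboard zone module fails=not, C heat detector is out=not, Pressure switch failed=occurs, Agent supply inoperative=not → not all inputs occur → does not occur.
Fire suppression does not activate [OR]: Zone A inoperative=occurs, Release chain inoperative=not, #3 smoke detector 2 malfunctions=not → at least one input occurs → occurs.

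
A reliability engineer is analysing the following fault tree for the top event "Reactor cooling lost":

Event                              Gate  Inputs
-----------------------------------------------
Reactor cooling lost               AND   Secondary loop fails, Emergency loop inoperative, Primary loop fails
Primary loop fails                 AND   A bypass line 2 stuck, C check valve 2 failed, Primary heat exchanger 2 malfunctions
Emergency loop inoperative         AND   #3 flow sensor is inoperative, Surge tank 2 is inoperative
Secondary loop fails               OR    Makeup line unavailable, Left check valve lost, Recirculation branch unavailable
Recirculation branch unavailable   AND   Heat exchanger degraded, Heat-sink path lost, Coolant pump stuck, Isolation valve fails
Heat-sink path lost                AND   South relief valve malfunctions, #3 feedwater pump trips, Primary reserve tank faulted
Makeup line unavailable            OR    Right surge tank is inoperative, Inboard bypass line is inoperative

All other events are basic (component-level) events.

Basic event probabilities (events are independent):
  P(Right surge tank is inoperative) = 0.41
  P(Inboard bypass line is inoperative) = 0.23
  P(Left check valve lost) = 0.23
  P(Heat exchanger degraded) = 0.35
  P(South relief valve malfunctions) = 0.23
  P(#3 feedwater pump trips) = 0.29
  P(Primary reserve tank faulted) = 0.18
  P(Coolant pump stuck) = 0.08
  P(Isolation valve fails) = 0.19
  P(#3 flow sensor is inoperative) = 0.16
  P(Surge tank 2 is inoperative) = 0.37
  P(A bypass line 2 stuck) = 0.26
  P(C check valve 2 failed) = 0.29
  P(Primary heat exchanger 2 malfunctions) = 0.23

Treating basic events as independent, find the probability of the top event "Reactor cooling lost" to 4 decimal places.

P(Makeup line unavailable) [OR] = 1 − (1−0.41) × (1−0.23) = 0.545700
P(Heat-sink path lost) [AND] = 0.23 × 0.29 × 0.18 = 0.012006
P(Recirculation branch unavailable) [AND] = 0.35 × 0.012006 × 0.08 × 0.19 = 0.000064
P(Secondary loop fails) [OR] = 1 − (1−0.545700) × (1−0.23) × (1−0.000064) = 0.650211
P(Emergency loop inoperative) [AND] = 0.16 × 0.37 = 0.059200
P(Primary loop fails) [AND] = 0.26 × 0.29 × 0.23 = 0.017342
P(Reactor cooling lost) [AND] = 0.650211 × 0.059200 × 0.017342 = 0.000668
Rounded to 4 decimal places: P(Reactor cooling lost) ≈ 0.0007.

0.0007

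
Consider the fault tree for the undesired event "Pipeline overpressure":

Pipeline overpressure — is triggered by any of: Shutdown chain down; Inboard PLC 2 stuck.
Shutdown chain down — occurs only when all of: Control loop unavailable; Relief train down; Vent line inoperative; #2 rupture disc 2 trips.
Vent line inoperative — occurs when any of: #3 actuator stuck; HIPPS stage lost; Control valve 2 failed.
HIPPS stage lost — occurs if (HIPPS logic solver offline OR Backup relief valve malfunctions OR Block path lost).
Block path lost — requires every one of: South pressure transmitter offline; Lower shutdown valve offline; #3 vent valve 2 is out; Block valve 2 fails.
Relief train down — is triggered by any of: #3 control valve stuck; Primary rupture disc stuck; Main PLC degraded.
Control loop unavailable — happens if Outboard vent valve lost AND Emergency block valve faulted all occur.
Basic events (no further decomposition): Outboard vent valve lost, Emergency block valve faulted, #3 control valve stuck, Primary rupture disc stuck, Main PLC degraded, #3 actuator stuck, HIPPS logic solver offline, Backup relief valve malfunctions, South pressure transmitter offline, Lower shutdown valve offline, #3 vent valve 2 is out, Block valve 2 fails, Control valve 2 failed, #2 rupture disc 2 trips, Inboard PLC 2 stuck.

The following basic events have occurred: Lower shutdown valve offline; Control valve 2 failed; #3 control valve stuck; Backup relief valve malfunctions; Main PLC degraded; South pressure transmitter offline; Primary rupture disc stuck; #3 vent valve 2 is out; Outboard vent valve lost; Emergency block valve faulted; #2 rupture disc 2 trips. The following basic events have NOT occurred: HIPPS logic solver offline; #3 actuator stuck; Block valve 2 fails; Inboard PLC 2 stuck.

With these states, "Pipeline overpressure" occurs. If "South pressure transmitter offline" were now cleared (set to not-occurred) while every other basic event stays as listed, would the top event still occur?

Yes

Counterfactual: set "South pressure transmitter offline" to not occurred.
Control loop unavailable [AND]: Outboard vent valve lost=occurs, Emergency block valve faulted=occurs → all inputs occur → occurs.
Relief train down [OR]: #3 control valve stuck=occurs, Primary rupture disc stuck=occurs, Main PLC degraded=occurs → at least one input occurs → occurs.
Block path lost [AND]: South pressure transmitter offline=not, Lower shutdown valve offline=occurs, #3 vent valve 2 is out=occurs, Block valve 2 fails=not → not all inputs occur → does not occur.
HIPPS stage lost [OR]: HIPPS logic solver offline=not, Backup relief valve malfunctions=occurs, Block path lost=not → at least one input occurs → occurs.
Vent line inoperative [OR]: #3 actuator stuck=not, HIPPS stage lost=occurs, Control valve 2 failed=occurs → at least one input occurs → occurs.
Shutdown chain down [AND]: Control loop unavailable=occurs, Relief train down=occurs, Vent line inoperative=occurs, #2 rupture disc 2 trips=occurs → all inputs occur → occurs.
Pipeline overpressure [OR]: Shutdown chain down=occurs, Inboard PLC 2 stuck=not → at least one input occurs → occurs.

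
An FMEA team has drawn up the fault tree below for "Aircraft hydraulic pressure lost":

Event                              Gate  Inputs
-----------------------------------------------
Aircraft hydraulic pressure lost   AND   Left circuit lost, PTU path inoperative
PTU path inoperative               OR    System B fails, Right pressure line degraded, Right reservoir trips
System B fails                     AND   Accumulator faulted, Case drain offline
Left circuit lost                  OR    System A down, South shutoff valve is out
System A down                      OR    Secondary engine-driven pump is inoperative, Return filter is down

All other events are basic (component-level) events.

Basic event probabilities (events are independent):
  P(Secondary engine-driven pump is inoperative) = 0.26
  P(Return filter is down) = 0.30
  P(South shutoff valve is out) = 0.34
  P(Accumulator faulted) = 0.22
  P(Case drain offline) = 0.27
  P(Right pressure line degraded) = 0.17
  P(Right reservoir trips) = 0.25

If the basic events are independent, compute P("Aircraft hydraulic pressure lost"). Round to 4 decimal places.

0.2728

P(System A down) [OR] = 1 − (1−0.26) × (1−0.30) = 0.482000
P(Left circuit lost) [OR] = 1 − (1−0.482000) × (1−0.34) = 0.658120
P(System B fails) [AND] = 0.22 × 0.27 = 0.059400
P(PTU path inoperative) [OR] = 1 − (1−0.059400) × (1−0.17) × (1−0.25) = 0.414477
P(Aircraft hydraulic pressure lost) [AND] = 0.658120 × 0.414477 = 0.272776
Rounded to 4 decimal places: P(Aircraft hydraulic pressure lost) ≈ 0.2728.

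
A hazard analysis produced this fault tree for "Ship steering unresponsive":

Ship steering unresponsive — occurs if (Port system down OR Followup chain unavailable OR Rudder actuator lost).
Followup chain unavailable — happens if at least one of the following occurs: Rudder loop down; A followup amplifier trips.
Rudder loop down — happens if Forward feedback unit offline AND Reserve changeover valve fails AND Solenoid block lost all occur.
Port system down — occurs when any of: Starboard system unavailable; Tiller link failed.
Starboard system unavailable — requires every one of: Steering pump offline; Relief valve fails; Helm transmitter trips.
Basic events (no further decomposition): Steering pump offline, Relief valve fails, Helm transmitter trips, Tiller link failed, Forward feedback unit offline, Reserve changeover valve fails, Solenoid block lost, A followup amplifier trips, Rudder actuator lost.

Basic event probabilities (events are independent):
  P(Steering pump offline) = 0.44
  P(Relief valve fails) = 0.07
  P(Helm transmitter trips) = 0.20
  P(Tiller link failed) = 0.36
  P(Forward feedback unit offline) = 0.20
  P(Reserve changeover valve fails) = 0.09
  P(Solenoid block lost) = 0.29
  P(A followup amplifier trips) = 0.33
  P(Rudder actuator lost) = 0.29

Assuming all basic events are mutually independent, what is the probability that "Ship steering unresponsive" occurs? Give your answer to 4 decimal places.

P(Starboard system unavailable) [AND] = 0.44 × 0.07 × 0.20 = 0.006160
P(Port system down) [OR] = 1 − (1−0.006160) × (1−0.36) = 0.363942
P(Rudder loop down) [AND] = 0.20 × 0.09 × 0.29 = 0.005220
P(Followup chain unavailable) [OR] = 1 − (1−0.005220) × (1−0.33) = 0.333497
P(Ship steering unresponsive) [OR] = 1 − (1−0.363942) × (1−0.333497) × (1−0.29) = 0.699006
Rounded to 4 decimal places: P(Ship steering unresponsive) ≈ 0.6990.

0.6990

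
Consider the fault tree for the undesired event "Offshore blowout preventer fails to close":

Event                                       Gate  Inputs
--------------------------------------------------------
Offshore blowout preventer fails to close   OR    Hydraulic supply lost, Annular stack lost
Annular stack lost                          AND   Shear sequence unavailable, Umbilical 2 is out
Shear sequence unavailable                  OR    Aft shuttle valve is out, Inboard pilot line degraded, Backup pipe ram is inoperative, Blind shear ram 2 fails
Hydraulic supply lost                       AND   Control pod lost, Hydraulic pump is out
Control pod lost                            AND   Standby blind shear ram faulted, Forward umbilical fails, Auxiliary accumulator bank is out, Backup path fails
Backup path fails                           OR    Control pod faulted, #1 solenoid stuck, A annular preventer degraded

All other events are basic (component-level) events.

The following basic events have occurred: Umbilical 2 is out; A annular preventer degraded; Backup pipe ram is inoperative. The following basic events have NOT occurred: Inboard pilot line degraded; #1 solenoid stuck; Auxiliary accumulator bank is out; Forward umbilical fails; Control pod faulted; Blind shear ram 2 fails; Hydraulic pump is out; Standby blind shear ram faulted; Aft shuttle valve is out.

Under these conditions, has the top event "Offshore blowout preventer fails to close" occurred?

Backup path fails [OR]: Control pod faulted=not, #1 solenoid stuck=not, A annular preventer degraded=occurs → at least one input occurs → occurs.
Control pod lost [AND]: Standby blind shear ram faulted=not, Forward umbilical fails=not, Auxiliary accumulator bank is out=not, Backup path fails=occurs → not all inputs occur → does not occur.
Hydraulic supply lost [AND]: Control pod lost=not, Hydraulic pump is out=not → not all inputs occur → does not occur.
Shear sequence unavailable [OR]: Aft shuttle valve is out=not, Inboard pilot line degraded=not, Backup pipe ram is inoperative=occurs, Blind shear ram 2 fails=not → at least one input occurs → occurs.
Annular stack lost [AND]: Shear sequence unavailable=occurs, Umbilical 2 is out=occurs → all inputs occur → occurs.
Offshore blowout preventer fails to close [OR]: Hydraulic supply lost=not, Annular stack lost=occurs → at least one input occurs → occurs.

Yes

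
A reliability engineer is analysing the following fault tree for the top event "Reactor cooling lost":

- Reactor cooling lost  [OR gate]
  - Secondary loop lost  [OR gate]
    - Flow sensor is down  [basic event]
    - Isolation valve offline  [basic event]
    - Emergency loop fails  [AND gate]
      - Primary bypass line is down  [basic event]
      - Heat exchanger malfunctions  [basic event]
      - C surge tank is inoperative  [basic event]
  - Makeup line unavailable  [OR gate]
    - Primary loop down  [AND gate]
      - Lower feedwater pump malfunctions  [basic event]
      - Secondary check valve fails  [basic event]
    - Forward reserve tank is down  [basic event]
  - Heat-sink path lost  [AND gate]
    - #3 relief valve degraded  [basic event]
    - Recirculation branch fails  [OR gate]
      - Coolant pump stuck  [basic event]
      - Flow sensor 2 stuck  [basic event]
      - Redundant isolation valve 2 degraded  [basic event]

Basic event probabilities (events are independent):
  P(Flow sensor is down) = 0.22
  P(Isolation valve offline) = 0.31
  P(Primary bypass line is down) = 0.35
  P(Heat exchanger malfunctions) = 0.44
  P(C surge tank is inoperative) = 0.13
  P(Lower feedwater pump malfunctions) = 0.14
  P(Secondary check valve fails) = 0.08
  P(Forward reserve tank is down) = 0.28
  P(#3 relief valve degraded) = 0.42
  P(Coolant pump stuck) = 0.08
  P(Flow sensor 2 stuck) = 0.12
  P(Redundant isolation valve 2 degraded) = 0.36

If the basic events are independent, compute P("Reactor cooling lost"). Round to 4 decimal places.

P(Emergency loop fails) [AND] = 0.35 × 0.44 × 0.13 = 0.020020
P(Secondary loop lost) [OR] = 1 − (1−0.22) × (1−0.31) × (1−0.020020) = 0.472575
P(Primary loop down) [AND] = 0.14 × 0.08 = 0.011200
P(Makeup line unavailable) [OR] = 1 − (1−0.011200) × (1−0.28) = 0.288064
P(Recirculation branch fails) [OR] = 1 − (1−0.08) × (1−0.12) × (1−0.36) = 0.481856
P(Heat-sink path lost) [AND] = 0.42 × 0.481856 = 0.202380
P(Reactor cooling lost) [OR] = 1 − (1−0.472575) × (1−0.288064) × (1−0.202380) = 0.700499
Rounded to 4 decimal places: P(Reactor cooling lost) ≈ 0.7005.

0.7005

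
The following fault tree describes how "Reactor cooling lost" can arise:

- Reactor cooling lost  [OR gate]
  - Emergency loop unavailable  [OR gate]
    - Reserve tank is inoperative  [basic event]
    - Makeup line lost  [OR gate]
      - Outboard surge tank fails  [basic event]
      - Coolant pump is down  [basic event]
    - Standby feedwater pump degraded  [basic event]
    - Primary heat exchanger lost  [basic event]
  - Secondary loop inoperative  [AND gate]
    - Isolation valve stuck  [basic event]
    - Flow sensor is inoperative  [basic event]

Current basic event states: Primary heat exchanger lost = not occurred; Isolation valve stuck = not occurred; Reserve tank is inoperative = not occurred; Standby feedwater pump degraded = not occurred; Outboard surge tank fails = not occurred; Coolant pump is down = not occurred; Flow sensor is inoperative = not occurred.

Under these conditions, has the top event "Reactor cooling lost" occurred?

No

Makeup line lost [OR]: Outboard surge tank fails=not, Coolant pump is down=not → no input occurs → does not occur.
Emergency loop unavailable [OR]: Reserve tank is inoperative=not, Makeup line lost=not, Standby feedwater pump degraded=not, Primary heat exchanger lost=not → no input occurs → does not occur.
Secondary loop inoperative [AND]: Isolation valve stuck=not, Flow sensor is inoperative=not → not all inputs occur → does not occur.
Reactor cooling lost [OR]: Emergency loop unavailable=not, Secondary loop inoperative=not → no input occurs → does not occur.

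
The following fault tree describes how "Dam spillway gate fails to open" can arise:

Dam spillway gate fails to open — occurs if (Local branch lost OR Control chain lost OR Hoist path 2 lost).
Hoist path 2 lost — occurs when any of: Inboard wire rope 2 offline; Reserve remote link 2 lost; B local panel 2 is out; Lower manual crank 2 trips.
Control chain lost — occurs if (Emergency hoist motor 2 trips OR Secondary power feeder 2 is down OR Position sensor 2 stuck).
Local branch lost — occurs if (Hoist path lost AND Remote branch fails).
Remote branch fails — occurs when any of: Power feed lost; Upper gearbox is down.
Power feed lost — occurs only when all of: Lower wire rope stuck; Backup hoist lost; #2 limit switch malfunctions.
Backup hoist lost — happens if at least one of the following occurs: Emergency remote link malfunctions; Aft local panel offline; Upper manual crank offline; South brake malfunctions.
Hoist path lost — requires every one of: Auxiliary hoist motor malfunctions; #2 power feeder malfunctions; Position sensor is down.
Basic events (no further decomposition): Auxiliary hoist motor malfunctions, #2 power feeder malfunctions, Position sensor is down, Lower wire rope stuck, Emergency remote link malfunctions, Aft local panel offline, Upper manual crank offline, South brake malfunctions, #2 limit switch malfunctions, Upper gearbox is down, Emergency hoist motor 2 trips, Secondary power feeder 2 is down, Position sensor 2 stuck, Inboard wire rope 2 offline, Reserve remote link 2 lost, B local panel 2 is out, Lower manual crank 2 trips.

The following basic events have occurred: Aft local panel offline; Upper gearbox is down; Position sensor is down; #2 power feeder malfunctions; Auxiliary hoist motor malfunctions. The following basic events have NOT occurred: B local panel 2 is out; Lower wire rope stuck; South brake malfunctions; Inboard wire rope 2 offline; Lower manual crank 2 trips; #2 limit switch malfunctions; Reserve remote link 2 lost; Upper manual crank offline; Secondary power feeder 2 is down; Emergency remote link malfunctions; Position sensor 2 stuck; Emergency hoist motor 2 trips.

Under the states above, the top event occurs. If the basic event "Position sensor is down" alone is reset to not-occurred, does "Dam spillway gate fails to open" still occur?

Counterfactual: set "Position sensor is down" to not occurred.
Hoist path lost [AND]: Auxiliary hoist motor malfunctions=occurs, #2 power feeder malfunctions=occurs, Position sensor is down=not → not all inputs occur → does not occur.
Backup hoist lost [OR]: Emergency remote link malfunctions=not, Aft local panel offline=occurs, Upper manual crank offline=not, South brake malfunctions=not → at least one input occurs → occurs.
Power feed lost [AND]: Lower wire rope stuck=not, Backup hoist lost=occurs, #2 limit switch malfunctions=not → not all inputs occur → does not occur.
Remote branch fails [OR]: Power feed lost=not, Upper gearbox is down=occurs → at least one input occurs → occurs.
Local branch lost [AND]: Hoist path lost=not, Remote branch fails=occurs → not all inputs occur → does not occur.
Control chain lost [OR]: Emergency hoist motor 2 trips=not, Secondary power feeder 2 is down=not, Position sensor 2 stuck=not → no input occurs → does not occur.
Hoist path 2 lost [OR]: Inboard wire rope 2 offline=not, Reserve remote link 2 lost=not, B local panel 2 is out=not, Lower manual crank 2 trips=not → no input occurs → does not occur.
Dam spillway gate fails to open [OR]: Local branch lost=not, Control chain lost=not, Hoist path 2 lost=not → no input occurs → does not occur.

No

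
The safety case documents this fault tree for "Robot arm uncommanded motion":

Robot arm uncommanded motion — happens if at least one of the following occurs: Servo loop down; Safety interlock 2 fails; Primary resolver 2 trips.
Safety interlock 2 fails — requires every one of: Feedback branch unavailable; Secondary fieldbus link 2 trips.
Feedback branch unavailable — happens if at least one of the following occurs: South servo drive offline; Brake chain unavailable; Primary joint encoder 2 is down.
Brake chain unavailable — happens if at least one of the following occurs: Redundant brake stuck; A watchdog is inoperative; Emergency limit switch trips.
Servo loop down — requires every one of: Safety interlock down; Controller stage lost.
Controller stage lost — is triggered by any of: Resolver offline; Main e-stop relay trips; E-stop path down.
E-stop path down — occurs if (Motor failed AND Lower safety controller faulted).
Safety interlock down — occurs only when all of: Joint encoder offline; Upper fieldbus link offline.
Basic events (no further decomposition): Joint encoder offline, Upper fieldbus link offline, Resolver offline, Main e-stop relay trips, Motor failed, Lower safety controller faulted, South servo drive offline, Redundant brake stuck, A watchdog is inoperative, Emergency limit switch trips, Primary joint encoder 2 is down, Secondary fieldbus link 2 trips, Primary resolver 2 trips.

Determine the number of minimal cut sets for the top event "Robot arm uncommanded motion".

Safety interlock down [AND]: one cut set from each child combined → 1 × 1 = 1 cut set(s).
E-stop path down [AND]: one cut set from each child combined → 1 × 1 = 1 cut set(s).
Controller stage lost [OR]: union of children's cut sets → 3 cut set(s).
Servo loop down [AND]: one cut set from each child combined → 1 × 3 = 3 cut set(s).
Brake chain unavailable [OR]: union of children's cut sets → 3 cut set(s).
Feedback branch unavailable [OR]: union of children's cut sets → 5 cut set(s).
Safety interlock 2 fails [AND]: one cut set from each child combined → 5 × 1 = 5 cut set(s).
Robot arm uncommanded motion [OR]: union of children's cut sets → 9 cut set(s).
Minimal cut sets: {Joint encoder offline, Resolver offline, Upper fieldbus link offline}; {Joint encoder offline, Main e-stop relay trips, Upper fieldbus link offline}; {Joint encoder offline, Lower safety controller faulted, Motor failed, Upper fieldbus link offline}; {Secondary fieldbus link 2 trips, South servo drive offline}; {Redundant brake stuck, Secondary fieldbus link 2 trips}; {A watchdog is inoperative, Secondary fieldbus link 2 trips}; {Emergency limit switch trips, Secondary fieldbus link 2 trips}; {Primary joint encoder 2 is down, Secondary fieldbus link 2 trips}; {Primary resolver 2 trips}.

9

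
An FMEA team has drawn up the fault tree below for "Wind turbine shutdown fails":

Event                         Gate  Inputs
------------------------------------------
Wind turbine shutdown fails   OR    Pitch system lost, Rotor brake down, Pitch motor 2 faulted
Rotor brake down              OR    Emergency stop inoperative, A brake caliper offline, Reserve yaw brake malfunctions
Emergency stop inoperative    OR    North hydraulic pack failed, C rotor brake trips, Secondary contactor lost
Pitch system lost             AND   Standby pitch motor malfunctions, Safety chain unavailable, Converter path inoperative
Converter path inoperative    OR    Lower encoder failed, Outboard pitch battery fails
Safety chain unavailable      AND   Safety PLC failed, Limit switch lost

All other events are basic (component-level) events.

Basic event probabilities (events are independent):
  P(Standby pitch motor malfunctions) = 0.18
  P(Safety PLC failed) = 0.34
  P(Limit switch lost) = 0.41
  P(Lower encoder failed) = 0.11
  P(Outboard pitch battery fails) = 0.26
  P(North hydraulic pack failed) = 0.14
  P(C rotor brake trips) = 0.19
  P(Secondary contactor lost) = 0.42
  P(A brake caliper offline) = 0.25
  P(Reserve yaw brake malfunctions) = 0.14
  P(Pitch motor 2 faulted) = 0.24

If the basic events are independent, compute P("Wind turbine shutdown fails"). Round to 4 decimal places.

0.8036

P(Safety chain unavailable) [AND] = 0.34 × 0.41 = 0.139400
P(Converter path inoperative) [OR] = 1 − (1−0.11) × (1−0.26) = 0.341400
P(Pitch system lost) [AND] = 0.18 × 0.139400 × 0.341400 = 0.008566
P(Emergency stop inoperative) [OR] = 1 − (1−0.14) × (1−0.19) × (1−0.42) = 0.595972
P(Rotor brake down) [OR] = 1 − (1−0.595972) × (1−0.25) × (1−0.14) = 0.739402
P(Wind turbine shutdown fails) [OR] = 1 − (1−0.008566) × (1−0.739402) × (1−0.24) = 0.803642
Rounded to 4 decimal places: P(Wind turbine shutdown fails) ≈ 0.8036.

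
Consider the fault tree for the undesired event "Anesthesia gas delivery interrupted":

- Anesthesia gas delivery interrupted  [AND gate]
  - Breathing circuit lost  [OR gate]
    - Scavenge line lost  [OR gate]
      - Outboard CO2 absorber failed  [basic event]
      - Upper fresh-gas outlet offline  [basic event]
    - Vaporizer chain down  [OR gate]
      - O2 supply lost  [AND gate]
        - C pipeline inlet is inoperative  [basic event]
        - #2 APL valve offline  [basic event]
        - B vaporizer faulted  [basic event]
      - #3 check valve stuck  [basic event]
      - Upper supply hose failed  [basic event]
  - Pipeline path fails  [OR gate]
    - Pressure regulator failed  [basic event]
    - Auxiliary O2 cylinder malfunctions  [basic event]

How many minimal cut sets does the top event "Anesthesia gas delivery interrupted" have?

Scavenge line lost [OR]: union of children's cut sets → 2 cut set(s).
O2 supply lost [AND]: one cut set from each child combined → 1 × 1 × 1 = 1 cut set(s).
Vaporizer chain down [OR]: union of children's cut sets → 3 cut set(s).
Breathing circuit lost [OR]: union of children's cut sets → 5 cut set(s).
Pipeline path fails [OR]: union of children's cut sets → 2 cut set(s).
Anesthesia gas delivery interrupted [AND]: one cut set from each child combined → 5 × 2 = 10 cut set(s).
Minimal cut sets: {Outboard CO2 absorber failed, Pressure regulator failed}; {Auxiliary O2 cylinder malfunctions, Outboard CO2 absorber failed}; {Pressure regulator failed, Upper fresh-gas outlet offline}; {Auxiliary O2 cylinder malfunctions, Upper fresh-gas outlet offline}; {#2 APL valve offline, B vaporizer faulted, C pipeline inlet is inoperative, Pressure regulator failed}; {#2 APL valve offline, Auxiliary O2 cylinder malfunctions, B vaporizer faulted, C pipeline inlet is inoperative}; {#3 check valve stuck, Pressure regulator failed}; {#3 check valve stuck, Auxiliary O2 cylinder malfunctions}; {Pressure regulator failed, Upper supply hose failed}; {Auxiliary O2 cylinder malfunctions, Upper supply hose failed}.

10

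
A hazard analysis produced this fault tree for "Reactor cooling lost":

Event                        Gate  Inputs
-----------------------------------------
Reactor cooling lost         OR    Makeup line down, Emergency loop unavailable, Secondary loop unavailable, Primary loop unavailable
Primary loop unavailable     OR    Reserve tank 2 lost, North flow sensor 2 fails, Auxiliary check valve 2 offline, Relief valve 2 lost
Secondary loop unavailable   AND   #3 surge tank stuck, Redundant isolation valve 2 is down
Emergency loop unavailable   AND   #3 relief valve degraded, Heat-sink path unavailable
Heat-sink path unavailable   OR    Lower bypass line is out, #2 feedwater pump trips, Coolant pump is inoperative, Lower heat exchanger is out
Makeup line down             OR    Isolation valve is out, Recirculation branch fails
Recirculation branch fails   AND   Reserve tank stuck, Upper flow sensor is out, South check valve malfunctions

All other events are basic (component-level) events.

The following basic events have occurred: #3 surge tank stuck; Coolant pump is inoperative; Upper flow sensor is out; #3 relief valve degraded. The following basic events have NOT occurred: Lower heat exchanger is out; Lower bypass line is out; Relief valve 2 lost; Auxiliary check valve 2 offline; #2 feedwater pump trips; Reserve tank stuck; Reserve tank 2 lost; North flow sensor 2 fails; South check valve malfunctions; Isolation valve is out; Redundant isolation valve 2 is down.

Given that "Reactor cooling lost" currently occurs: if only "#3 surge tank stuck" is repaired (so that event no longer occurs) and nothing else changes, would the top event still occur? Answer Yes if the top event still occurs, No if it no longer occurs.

Counterfactual: set "#3 surge tank stuck" to not occurred.
Recirculation branch fails [AND]: Reserve tank stuck=not, Upper flow sensor is out=occurs, South check valve malfunctions=not → not all inputs occur → does not occur.
Makeup line down [OR]: Isolation valve is out=not, Recirculation branch fails=not → no input occurs → does not occur.
Heat-sink path unavailable [OR]: Lower bypass line is out=not, #2 feedwater pump trips=not, Coolant pump is inoperative=occurs, Lower heat exchanger is out=not → at least one input occurs → occurs.
Emergency loop unavailable [AND]: #3 relief valve degraded=occurs, Heat-sink path unavailable=occurs → all inputs occur → occurs.
Secondary loop unavailable [AND]: #3 surge tank stuck=not, Redundant isolation valve 2 is down=not → not all inputs occur → does not occur.
Primary loop unavailable [OR]: Reserve tank 2 lost=not, North flow sensor 2 fails=not, Auxiliary check valve 2 offline=not, Relief valve 2 lost=not → no input occurs → does not occur.
Reactor cooling lost [OR]: Makeup line down=not, Emergency loop unavailable=occurs, Secondary loop unavailable=not, Primary loop unavailable=not → at least one input occurs → occurs.

Yes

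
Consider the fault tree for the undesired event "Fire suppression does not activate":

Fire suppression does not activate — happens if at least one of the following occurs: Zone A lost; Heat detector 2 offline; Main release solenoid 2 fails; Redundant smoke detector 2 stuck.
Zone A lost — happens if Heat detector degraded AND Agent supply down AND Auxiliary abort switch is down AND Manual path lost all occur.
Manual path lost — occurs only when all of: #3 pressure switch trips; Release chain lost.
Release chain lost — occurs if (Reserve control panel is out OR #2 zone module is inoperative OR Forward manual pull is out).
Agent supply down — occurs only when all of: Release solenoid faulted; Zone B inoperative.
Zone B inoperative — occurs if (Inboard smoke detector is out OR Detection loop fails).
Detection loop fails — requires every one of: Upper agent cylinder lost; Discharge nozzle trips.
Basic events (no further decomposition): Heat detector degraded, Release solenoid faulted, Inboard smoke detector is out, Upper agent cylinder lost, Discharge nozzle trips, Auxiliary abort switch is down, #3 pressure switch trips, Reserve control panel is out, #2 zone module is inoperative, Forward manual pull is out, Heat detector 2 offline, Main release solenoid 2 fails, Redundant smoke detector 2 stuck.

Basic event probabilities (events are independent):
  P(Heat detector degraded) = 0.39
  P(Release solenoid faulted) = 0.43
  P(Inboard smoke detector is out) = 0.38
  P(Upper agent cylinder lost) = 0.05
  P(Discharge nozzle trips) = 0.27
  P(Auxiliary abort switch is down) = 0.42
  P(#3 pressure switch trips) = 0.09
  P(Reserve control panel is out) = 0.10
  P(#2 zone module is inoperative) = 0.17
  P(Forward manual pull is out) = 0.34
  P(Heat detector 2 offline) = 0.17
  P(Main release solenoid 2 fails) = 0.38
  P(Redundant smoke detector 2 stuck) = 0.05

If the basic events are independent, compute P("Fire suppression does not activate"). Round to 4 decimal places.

P(Detection loop fails) [AND] = 0.05 × 0.27 = 0.013500
P(Zone B inoperative) [OR] = 1 − (1−0.38) × (1−0.013500) = 0.388370
P(Agent supply down) [AND] = 0.43 × 0.388370 = 0.166999
P(Release chain lost) [OR] = 1 − (1−0.10) × (1−0.17) × (1−0.34) = 0.506980
P(Manual path lost) [AND] = 0.09 × 0.506980 = 0.045628
P(Zone A lost) [AND] = 0.39 × 0.166999 × 0.42 × 0.045628 = 0.001248
P(Fire suppression does not activate) [OR] = 1 − (1−0.001248) × (1−0.17) × (1−0.38) × (1−0.05) = 0.511740
Rounded to 4 decimal places: P(Fire suppression does not activate) ≈ 0.5117.

0.5117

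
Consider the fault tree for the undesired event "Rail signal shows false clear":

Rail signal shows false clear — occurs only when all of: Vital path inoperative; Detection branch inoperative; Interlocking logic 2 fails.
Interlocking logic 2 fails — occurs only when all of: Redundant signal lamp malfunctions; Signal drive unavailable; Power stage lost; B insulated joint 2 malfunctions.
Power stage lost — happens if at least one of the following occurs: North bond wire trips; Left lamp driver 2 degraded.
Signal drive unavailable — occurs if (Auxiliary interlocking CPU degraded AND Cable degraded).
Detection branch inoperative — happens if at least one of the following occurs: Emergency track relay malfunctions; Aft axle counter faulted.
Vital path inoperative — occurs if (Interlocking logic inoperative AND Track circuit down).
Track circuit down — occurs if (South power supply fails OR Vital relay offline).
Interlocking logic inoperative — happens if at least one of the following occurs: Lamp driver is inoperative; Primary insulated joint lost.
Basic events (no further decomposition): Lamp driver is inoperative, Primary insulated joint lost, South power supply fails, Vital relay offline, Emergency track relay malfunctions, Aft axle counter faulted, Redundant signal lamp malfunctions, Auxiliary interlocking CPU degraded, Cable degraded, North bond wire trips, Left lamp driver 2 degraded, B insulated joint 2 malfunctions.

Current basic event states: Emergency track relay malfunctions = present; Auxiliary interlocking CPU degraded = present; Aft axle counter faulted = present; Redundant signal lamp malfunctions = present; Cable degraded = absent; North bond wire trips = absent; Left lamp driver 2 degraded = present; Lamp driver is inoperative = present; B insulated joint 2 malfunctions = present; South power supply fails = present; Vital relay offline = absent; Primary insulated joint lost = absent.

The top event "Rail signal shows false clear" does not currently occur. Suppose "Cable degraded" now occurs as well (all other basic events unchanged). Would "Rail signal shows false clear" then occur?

Counterfactual: set "Cable degraded" to occurred.
Interlocking logic inoperative [OR]: Lamp driver is inoperative=occurs, Primary insulated joint lost=not → at least one input occurs → occurs.
Track circuit down [OR]: South power supply fails=occurs, Vital relay offline=not → at least one input occurs → occurs.
Vital path inoperative [AND]: Interlocking logic inoperative=occurs, Track circuit down=occurs → all inputs occur → occurs.
Detection branch inoperative [OR]: Emergency track relay malfunctions=occurs, Aft axle counter faulted=occurs → at least one input occurs → occurs.
Signal drive unavailable [AND]: Auxiliary interlocking CPU degraded=occurs, Cable degraded=occurs → all inputs occur → occurs.
Power stage lost [OR]: North bond wire trips=not, Left lamp driver 2 degraded=occurs → at least one input occurs → occurs.
Interlocking logic 2 fails [AND]: Redundant signal lamp malfunctions=occurs, Signal drive unavailable=occurs, Power stage lost=occurs, B insulated joint 2 malfunctions=occurs → all inputs occur → occurs.
Rail signal shows false clear [AND]: Vital path inoperative=occurs, Detection branch inoperative=occurs, Interlocking logic 2 fails=occurs → all inputs occur → occurs.

Yes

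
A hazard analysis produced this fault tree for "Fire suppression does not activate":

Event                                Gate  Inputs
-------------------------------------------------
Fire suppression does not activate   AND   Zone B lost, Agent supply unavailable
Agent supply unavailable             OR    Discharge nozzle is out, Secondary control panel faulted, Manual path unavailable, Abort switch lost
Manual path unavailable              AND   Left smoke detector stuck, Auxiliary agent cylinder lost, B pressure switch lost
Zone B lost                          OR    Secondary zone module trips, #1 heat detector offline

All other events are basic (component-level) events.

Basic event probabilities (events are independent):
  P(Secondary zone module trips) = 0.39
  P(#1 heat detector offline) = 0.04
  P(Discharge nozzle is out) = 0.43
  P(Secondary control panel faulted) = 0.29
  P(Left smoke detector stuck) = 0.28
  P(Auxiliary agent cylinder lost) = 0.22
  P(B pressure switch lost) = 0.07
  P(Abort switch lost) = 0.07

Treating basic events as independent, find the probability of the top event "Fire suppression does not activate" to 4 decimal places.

0.2591

P(Zone B lost) [OR] = 1 − (1−0.39) × (1−0.04) = 0.414400
P(Manual path unavailable) [AND] = 0.28 × 0.22 × 0.07 = 0.004312
P(Agent supply unavailable) [OR] = 1 − (1−0.43) × (1−0.29) × (1−0.004312) × (1−0.07) = 0.625252
P(Fire suppression does not activate) [AND] = 0.414400 × 0.625252 = 0.259104
Rounded to 4 decimal places: P(Fire suppression does not activate) ≈ 0.2591.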